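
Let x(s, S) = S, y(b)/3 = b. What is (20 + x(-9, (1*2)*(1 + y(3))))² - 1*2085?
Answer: -485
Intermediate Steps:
y(b) = 3*b
(20 + x(-9, (1*2)*(1 + y(3))))² - 1*2085 = (20 + (1*2)*(1 + 3*3))² - 1*2085 = (20 + 2*(1 + 9))² - 2085 = (20 + 2*10)² - 2085 = (20 + 20)² - 2085 = 40² - 2085 = 1600 - 2085 = -485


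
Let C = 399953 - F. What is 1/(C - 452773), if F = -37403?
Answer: -1/15417 ≈ -6.4863e-5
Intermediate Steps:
C = 437356 (C = 399953 - 1*(-37403) = 399953 + 37403 = 437356)
1/(C - 452773) = 1/(437356 - 452773) = 1/(-15417) = -1/15417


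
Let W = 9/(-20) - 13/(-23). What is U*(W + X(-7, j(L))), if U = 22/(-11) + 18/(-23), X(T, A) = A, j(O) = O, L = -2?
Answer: 13872/2645 ≈ 5.2446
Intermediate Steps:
W = 53/460 (W = 9*(-1/20) - 13*(-1/23) = -9/20 + 13/23 = 53/460 ≈ 0.11522)
U = -64/23 (U = 22*(-1/11) + 18*(-1/23) = -2 - 18/23 = -64/23 ≈ -2.7826)
U*(W + X(-7, j(L))) = -64*(53/460 - 2)/23 = -64/23*(-867/460) = 13872/2645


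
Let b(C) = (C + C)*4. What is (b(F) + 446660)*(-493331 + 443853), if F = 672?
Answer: -22365837208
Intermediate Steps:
b(C) = 8*C (b(C) = (2*C)*4 = 8*C)
(b(F) + 446660)*(-493331 + 443853) = (8*672 + 446660)*(-493331 + 443853) = (5376 + 446660)*(-49478) = 452036*(-49478) = -22365837208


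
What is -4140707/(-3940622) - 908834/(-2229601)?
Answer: 12813495722655/8786014751822 ≈ 1.4584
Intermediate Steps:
-4140707/(-3940622) - 908834/(-2229601) = -4140707*(-1/3940622) - 908834*(-1/2229601) = 4140707/3940622 + 908834/2229601 = 12813495722655/8786014751822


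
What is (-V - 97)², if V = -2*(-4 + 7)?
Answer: 8281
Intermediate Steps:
V = -6 (V = -2*3 = -6)
(-V - 97)² = (-1*(-6) - 97)² = (6 - 97)² = (-91)² = 8281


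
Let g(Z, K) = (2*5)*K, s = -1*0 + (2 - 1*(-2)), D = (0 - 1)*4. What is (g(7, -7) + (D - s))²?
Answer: 6084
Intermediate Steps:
D = -4 (D = -1*4 = -4)
s = 4 (s = 0 + (2 + 2) = 0 + 4 = 4)
g(Z, K) = 10*K
(g(7, -7) + (D - s))² = (10*(-7) + (-4 - 1*4))² = (-70 + (-4 - 4))² = (-70 - 8)² = (-78)² = 6084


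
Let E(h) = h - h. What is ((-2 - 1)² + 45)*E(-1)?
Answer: 0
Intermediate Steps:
E(h) = 0
((-2 - 1)² + 45)*E(-1) = ((-2 - 1)² + 45)*0 = ((-3)² + 45)*0 = (9 + 45)*0 = 54*0 = 0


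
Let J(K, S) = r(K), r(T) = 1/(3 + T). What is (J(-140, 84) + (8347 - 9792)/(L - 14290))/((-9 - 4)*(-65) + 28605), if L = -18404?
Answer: 165271/131908847100 ≈ 1.2529e-6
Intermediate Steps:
J(K, S) = 1/(3 + K)
(J(-140, 84) + (8347 - 9792)/(L - 14290))/((-9 - 4)*(-65) + 28605) = (1/(3 - 140) + (8347 - 9792)/(-18404 - 14290))/((-9 - 4)*(-65) + 28605) = (1/(-137) - 1445/(-32694))/(-13*(-65) + 28605) = (-1/137 - 1445*(-1/32694))/(845 + 28605) = (-1/137 + 1445/32694)/29450 = (165271/4479078)*(1/29450) = 165271/131908847100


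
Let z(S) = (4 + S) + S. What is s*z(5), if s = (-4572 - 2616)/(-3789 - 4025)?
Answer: 50316/3907 ≈ 12.878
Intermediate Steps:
z(S) = 4 + 2*S
s = 3594/3907 (s = -7188/(-7814) = -7188*(-1/7814) = 3594/3907 ≈ 0.91989)
s*z(5) = 3594*(4 + 2*5)/3907 = 3594*(4 + 10)/3907 = (3594/3907)*14 = 50316/3907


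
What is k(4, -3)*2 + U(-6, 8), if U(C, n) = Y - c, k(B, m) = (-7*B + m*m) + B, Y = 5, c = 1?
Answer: -26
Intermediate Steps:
k(B, m) = m² - 6*B (k(B, m) = (-7*B + m²) + B = (m² - 7*B) + B = m² - 6*B)
U(C, n) = 4 (U(C, n) = 5 - 1*1 = 5 - 1 = 4)
k(4, -3)*2 + U(-6, 8) = ((-3)² - 6*4)*2 + 4 = (9 - 24)*2 + 4 = -15*2 + 4 = -30 + 4 = -26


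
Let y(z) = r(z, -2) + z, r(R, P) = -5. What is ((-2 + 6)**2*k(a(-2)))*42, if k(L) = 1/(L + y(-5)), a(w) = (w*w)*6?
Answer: 48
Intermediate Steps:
a(w) = 6*w**2 (a(w) = w**2*6 = 6*w**2)
y(z) = -5 + z
k(L) = 1/(-10 + L) (k(L) = 1/(L + (-5 - 5)) = 1/(L - 10) = 1/(-10 + L))
((-2 + 6)**2*k(a(-2)))*42 = ((-2 + 6)**2/(-10 + 6*(-2)**2))*42 = (4**2/(-10 + 6*4))*42 = (16/(-10 + 24))*42 = (16/14)*42 = (16*(1/14))*42 = (8/7)*42 = 48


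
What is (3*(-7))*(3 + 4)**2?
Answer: -1029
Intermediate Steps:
(3*(-7))*(3 + 4)**2 = -21*7**2 = -21*49 = -1029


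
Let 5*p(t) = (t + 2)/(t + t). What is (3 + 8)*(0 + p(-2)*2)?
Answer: 0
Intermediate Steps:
p(t) = (2 + t)/(10*t) (p(t) = ((t + 2)/(t + t))/5 = ((2 + t)/((2*t)))/5 = ((2 + t)*(1/(2*t)))/5 = ((2 + t)/(2*t))/5 = (2 + t)/(10*t))
(3 + 8)*(0 + p(-2)*2) = (3 + 8)*(0 + ((⅒)*(2 - 2)/(-2))*2) = 11*(0 + ((⅒)*(-½)*0)*2) = 11*(0 + 0*2) = 11*(0 + 0) = 11*0 = 0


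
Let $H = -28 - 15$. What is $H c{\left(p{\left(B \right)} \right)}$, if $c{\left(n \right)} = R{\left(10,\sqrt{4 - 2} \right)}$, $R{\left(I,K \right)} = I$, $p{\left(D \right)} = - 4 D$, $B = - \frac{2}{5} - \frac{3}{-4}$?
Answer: $-430$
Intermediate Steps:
$B = \frac{7}{20}$ ($B = \left(-2\right) \frac{1}{5} - - \frac{3}{4} = - \frac{2}{5} + \frac{3}{4} = \frac{7}{20} \approx 0.35$)
$H = -43$ ($H = -28 - 15 = -43$)
$c{\left(n \right)} = 10$
$H c{\left(p{\left(B \right)} \right)} = \left(-43\right) 10 = -430$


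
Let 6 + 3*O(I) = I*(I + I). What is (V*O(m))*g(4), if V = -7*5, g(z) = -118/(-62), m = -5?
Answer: -90860/93 ≈ -976.99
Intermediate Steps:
g(z) = 59/31 (g(z) = -118*(-1/62) = 59/31)
V = -35
O(I) = -2 + 2*I²/3 (O(I) = -2 + (I*(I + I))/3 = -2 + (I*(2*I))/3 = -2 + (2*I²)/3 = -2 + 2*I²/3)
(V*O(m))*g(4) = -35*(-2 + (⅔)*(-5)²)*(59/31) = -35*(-2 + (⅔)*25)*(59/31) = -35*(-2 + 50/3)*(59/31) = -35*44/3*(59/31) = -1540/3*59/31 = -90860/93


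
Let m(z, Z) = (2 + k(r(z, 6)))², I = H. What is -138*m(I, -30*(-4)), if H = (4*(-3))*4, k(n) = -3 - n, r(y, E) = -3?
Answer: -552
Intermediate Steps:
H = -48 (H = -12*4 = -48)
I = -48
m(z, Z) = 4 (m(z, Z) = (2 + (-3 - 1*(-3)))² = (2 + (-3 + 3))² = (2 + 0)² = 2² = 4)
-138*m(I, -30*(-4)) = -138*4 = -552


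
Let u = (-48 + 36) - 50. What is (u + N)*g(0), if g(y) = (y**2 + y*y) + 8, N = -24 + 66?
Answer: -160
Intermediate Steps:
u = -62 (u = -12 - 50 = -62)
N = 42
g(y) = 8 + 2*y**2 (g(y) = (y**2 + y**2) + 8 = 2*y**2 + 8 = 8 + 2*y**2)
(u + N)*g(0) = (-62 + 42)*(8 + 2*0**2) = -20*(8 + 2*0) = -20*(8 + 0) = -20*8 = -160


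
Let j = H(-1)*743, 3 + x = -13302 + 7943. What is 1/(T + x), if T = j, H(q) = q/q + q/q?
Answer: -1/3876 ≈ -0.00025800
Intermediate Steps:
H(q) = 2 (H(q) = 1 + 1 = 2)
x = -5362 (x = -3 + (-13302 + 7943) = -3 - 5359 = -5362)
j = 1486 (j = 2*743 = 1486)
T = 1486
1/(T + x) = 1/(1486 - 5362) = 1/(-3876) = -1/3876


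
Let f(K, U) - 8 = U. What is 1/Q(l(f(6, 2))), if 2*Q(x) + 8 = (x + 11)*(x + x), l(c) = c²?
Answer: 1/11096 ≈ 9.0123e-5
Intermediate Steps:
f(K, U) = 8 + U
Q(x) = -4 + x*(11 + x) (Q(x) = -4 + ((x + 11)*(x + x))/2 = -4 + ((11 + x)*(2*x))/2 = -4 + (2*x*(11 + x))/2 = -4 + x*(11 + x))
1/Q(l(f(6, 2))) = 1/(-4 + ((8 + 2)²)² + 11*(8 + 2)²) = 1/(-4 + (10²)² + 11*10²) = 1/(-4 + 100² + 11*100) = 1/(-4 + 10000 + 1100) = 1/11096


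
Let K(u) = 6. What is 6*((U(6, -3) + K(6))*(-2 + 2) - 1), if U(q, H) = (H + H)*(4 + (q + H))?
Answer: -6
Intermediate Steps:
U(q, H) = 2*H*(4 + H + q) (U(q, H) = (2*H)*(4 + (H + q)) = (2*H)*(4 + H + q) = 2*H*(4 + H + q))
6*((U(6, -3) + K(6))*(-2 + 2) - 1) = 6*((2*(-3)*(4 - 3 + 6) + 6)*(-2 + 2) - 1) = 6*((2*(-3)*7 + 6)*0 - 1) = 6*((-42 + 6)*0 - 1) = 6*(-36*0 - 1) = 6*(0 - 1) = 6*(-1) = -6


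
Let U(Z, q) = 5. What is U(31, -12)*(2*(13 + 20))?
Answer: 330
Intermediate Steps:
U(31, -12)*(2*(13 + 20)) = 5*(2*(13 + 20)) = 5*(2*33) = 5*66 = 330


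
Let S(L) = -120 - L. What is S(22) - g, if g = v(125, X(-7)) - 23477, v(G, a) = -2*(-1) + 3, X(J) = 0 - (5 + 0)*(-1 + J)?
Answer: 23330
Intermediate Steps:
X(J) = 5 - 5*J (X(J) = 0 - 5*(-1 + J) = 0 - (-5 + 5*J) = 0 + (5 - 5*J) = 5 - 5*J)
v(G, a) = 5 (v(G, a) = 2 + 3 = 5)
g = -23472 (g = 5 - 23477 = -23472)
S(22) - g = (-120 - 1*22) - 1*(-23472) = (-120 - 22) + 23472 = -142 + 23472 = 23330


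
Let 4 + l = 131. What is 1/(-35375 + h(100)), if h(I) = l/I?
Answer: -100/3537373 ≈ -2.8270e-5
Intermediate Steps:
l = 127 (l = -4 + 131 = 127)
h(I) = 127/I
1/(-35375 + h(100)) = 1/(-35375 + 127/100) = 1/(-3537373/100) = -100/3537373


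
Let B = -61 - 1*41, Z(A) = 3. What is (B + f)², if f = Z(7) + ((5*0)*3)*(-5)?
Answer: 9801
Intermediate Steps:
B = -102 (B = -61 - 41 = -102)
f = 3 (f = 3 + ((5*0)*3)*(-5) = 3 + (0*3)*(-5) = 3 + 0*(-5) = 3 + 0 = 3)
(B + f)² = (-102 + 3)² = (-99)² = 9801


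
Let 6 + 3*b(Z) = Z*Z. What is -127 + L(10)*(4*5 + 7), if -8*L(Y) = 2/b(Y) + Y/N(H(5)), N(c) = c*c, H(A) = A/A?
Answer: -60523/376 ≈ -160.97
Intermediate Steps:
b(Z) = -2 + Z²/3 (b(Z) = -2 + (Z*Z)/3 = -2 + Z²/3)
H(A) = 1
N(c) = c²
L(Y) = -1/(4*(-2 + Y²/3)) - Y/8 (L(Y) = -(2/(-2 + Y²/3) + Y/(1²))/8 = -(2/(-2 + Y²/3) + Y/1)/8 = -(2/(-2 + Y²/3) + Y*1)/8 = -(2/(-2 + Y²/3) + Y)/8 = -(Y + 2/(-2 + Y²/3))/8 = -1/(4*(-2 + Y²/3)) - Y/8)
-127 + L(10)*(4*5 + 7) = -127 + ((-6 - 1*10³ + 6*10)/(8*(-6 + 10²)))*(4*5 + 7) = -127 + ((-6 - 1*1000 + 60)/(8*(-6 + 100)))*(20 + 7) = -127 + ((⅛)*(-6 - 1000 + 60)/94)*27 = -127 + ((⅛)*(1/94)*(-946))*27 = -127 - 473/376*27 = -127 - 12771/376 = -60523/376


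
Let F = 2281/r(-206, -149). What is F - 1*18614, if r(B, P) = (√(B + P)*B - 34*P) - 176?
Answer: -72550449023/3897688 + 234943*I*√355/19488440 ≈ -18614.0 + 0.22714*I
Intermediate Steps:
r(B, P) = -176 - 34*P + B*√(B + P) (r(B, P) = (B*√(B + P) - 34*P) - 176 = (-34*P + B*√(B + P)) - 176 = -176 - 34*P + B*√(B + P))
F = 2281/(4890 - 206*I*√355) (F = 2281/(-176 - 34*(-149) - 206*√(-206 - 149)) = 2281/(-176 + 5066 - 206*I*√355) = 2281/(4890 - 206*I*√355) ≈ 0.28617 + 0.22714*I)
F - 1*18614 = (1115409/3897688 + 234943*I*√355/19488440) - 1*18614 = (1115409/3897688 + 234943*I*√355/19488440) - 18614 = -72550449023/3897688 + 234943*I*√355/19488440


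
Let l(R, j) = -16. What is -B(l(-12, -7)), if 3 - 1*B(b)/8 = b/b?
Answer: -16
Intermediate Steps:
B(b) = 16 (B(b) = 24 - 8*b/b = 24 - 8*1 = 24 - 8 = 16)
-B(l(-12, -7)) = -1*16 = -16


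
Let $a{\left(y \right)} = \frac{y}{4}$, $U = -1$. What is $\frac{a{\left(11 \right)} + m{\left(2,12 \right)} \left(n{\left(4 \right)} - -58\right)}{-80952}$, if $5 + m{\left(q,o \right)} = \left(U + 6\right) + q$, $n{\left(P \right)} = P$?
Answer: $- \frac{169}{107936} \approx -0.0015657$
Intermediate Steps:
$a{\left(y \right)} = \frac{y}{4}$ ($a{\left(y \right)} = y \frac{1}{4} = \frac{y}{4}$)
$m{\left(q,o \right)} = q$ ($m{\left(q,o \right)} = -5 + \left(\left(-1 + 6\right) + q\right) = -5 + \left(5 + q\right) = q$)
$\frac{a{\left(11 \right)} + m{\left(2,12 \right)} \left(n{\left(4 \right)} - -58\right)}{-80952} = \frac{\frac{1}{4} \cdot 11 + 2 \left(4 - -58\right)}{-80952} = \left(\frac{11}{4} + 2 \left(4 + 58\right)\right) \left(- \frac{1}{80952}\right) = \left(\frac{11}{4} + 2 \cdot 62\right) \left(- \frac{1}{80952}\right) = \left(\frac{11}{4} + 124\right) \left(- \frac{1}{80952}\right) = \frac{507}{4} \left(- \frac{1}{80952}\right) = - \frac{169}{107936}$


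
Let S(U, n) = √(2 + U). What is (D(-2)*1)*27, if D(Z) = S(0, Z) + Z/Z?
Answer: 27 + 27*√2 ≈ 65.184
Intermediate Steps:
D(Z) = 1 + √2 (D(Z) = √(2 + 0) + Z/Z = √2 + 1 = 1 + √2)
(D(-2)*1)*27 = ((1 + √2)*1)*27 = (1 + √2)*27 = 27 + 27*√2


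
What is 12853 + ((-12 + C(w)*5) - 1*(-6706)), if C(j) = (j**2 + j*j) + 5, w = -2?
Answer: 19612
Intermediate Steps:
C(j) = 5 + 2*j**2 (C(j) = (j**2 + j**2) + 5 = 2*j**2 + 5 = 5 + 2*j**2)
12853 + ((-12 + C(w)*5) - 1*(-6706)) = 12853 + ((-12 + (5 + 2*(-2)**2)*5) - 1*(-6706)) = 12853 + ((-12 + (5 + 2*4)*5) + 6706) = 12853 + ((-12 + (5 + 8)*5) + 6706) = 12853 + ((-12 + 13*5) + 6706) = 12853 + ((-12 + 65) + 6706) = 12853 + (53 + 6706) = 12853 + 6759 = 19612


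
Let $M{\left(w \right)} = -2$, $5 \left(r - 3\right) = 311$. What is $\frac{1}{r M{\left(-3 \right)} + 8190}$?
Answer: $\frac{5}{40298} \approx 0.00012408$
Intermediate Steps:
$r = \frac{326}{5}$ ($r = 3 + \frac{1}{5} \cdot 311 = 3 + \frac{311}{5} = \frac{326}{5} \approx 65.2$)
$\frac{1}{r M{\left(-3 \right)} + 8190} = \frac{1}{\frac{326}{5} \left(-2\right) + 8190} = \frac{1}{- \frac{652}{5} + 8190} = \frac{1}{\frac{40298}{5}} = \frac{5}{40298}$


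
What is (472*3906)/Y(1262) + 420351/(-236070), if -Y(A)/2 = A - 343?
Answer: -1191253583/1185510 ≈ -1004.8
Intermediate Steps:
Y(A) = 686 - 2*A (Y(A) = -2*(A - 343) = -2*(-343 + A) = 686 - 2*A)
(472*3906)/Y(1262) + 420351/(-236070) = (472*3906)/(686 - 2*1262) + 420351/(-236070) = 1843632/(686 - 2524) + 420351*(-1/236070) = 1843632/(-1838) - 2297/1290 = 1843632*(-1/1838) - 2297/1290 = -921816/919 - 2297/1290 = -1191253583/1185510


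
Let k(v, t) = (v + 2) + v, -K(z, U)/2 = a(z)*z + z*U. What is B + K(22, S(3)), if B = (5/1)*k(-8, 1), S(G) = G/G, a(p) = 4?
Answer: -290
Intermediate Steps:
S(G) = 1
K(z, U) = -8*z - 2*U*z (K(z, U) = -2*(4*z + z*U) = -2*(4*z + U*z) = -8*z - 2*U*z)
k(v, t) = 2 + 2*v (k(v, t) = (2 + v) + v = 2 + 2*v)
B = -70 (B = (5/1)*(2 + 2*(-8)) = (5*1)*(2 - 16) = 5*(-14) = -70)
B + K(22, S(3)) = -70 - 2*22*(4 + 1) = -70 - 2*22*5 = -70 - 220 = -290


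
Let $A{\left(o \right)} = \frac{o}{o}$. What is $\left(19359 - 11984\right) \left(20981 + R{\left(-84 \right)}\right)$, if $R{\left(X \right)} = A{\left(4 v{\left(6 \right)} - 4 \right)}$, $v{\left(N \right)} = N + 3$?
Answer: $154742250$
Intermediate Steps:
$v{\left(N \right)} = 3 + N$
$A{\left(o \right)} = 1$
$R{\left(X \right)} = 1$
$\left(19359 - 11984\right) \left(20981 + R{\left(-84 \right)}\right) = \left(19359 - 11984\right) \left(20981 + 1\right) = 7375 \cdot 20982 = 154742250$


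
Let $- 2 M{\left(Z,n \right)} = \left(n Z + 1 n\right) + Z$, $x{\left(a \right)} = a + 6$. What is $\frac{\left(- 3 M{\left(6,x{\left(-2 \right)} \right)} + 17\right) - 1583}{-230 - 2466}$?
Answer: $\frac{1515}{2696} \approx 0.56194$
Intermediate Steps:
$x{\left(a \right)} = 6 + a$
$M{\left(Z,n \right)} = - \frac{Z}{2} - \frac{n}{2} - \frac{Z n}{2}$ ($M{\left(Z,n \right)} = - \frac{\left(n Z + 1 n\right) + Z}{2} = - \frac{\left(Z n + n\right) + Z}{2} = - \frac{\left(n + Z n\right) + Z}{2} = - \frac{Z + n + Z n}{2} = - \frac{Z}{2} - \frac{n}{2} - \frac{Z n}{2}$)
$\frac{\left(- 3 M{\left(6,x{\left(-2 \right)} \right)} + 17\right) - 1583}{-230 - 2466} = \frac{\left(- 3 \left(\left(- \frac{1}{2}\right) 6 - \frac{6 - 2}{2} - 3 \left(6 - 2\right)\right) + 17\right) - 1583}{-230 - 2466} = \frac{\left(- 3 \left(-3 - 2 - 3 \cdot 4\right) + 17\right) - 1583}{-2696} = \left(\left(- 3 \left(-3 - 2 - 12\right) + 17\right) - 1583\right) \left(- \frac{1}{2696}\right) = \left(\left(\left(-3\right) \left(-17\right) + 17\right) - 1583\right) \left(- \frac{1}{2696}\right) = \left(\left(51 + 17\right) - 1583\right) \left(- \frac{1}{2696}\right) = \left(68 - 1583\right) \left(- \frac{1}{2696}\right) = \left(-1515\right) \left(- \frac{1}{2696}\right) = \frac{1515}{2696}$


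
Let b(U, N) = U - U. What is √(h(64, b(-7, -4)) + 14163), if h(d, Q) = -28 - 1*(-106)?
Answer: √14241 ≈ 119.34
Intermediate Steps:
b(U, N) = 0
h(d, Q) = 78 (h(d, Q) = -28 + 106 = 78)
√(h(64, b(-7, -4)) + 14163) = √(78 + 14163) = √14241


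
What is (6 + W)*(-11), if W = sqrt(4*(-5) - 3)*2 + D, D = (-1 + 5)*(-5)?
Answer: 154 - 22*I*sqrt(23) ≈ 154.0 - 105.51*I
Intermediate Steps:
D = -20 (D = 4*(-5) = -20)
W = -20 + 2*I*sqrt(23) (W = sqrt(4*(-5) - 3)*2 - 20 = sqrt(-20 - 3)*2 - 20 = sqrt(-23)*2 - 20 = (I*sqrt(23))*2 - 20 = 2*I*sqrt(23) - 20 = -20 + 2*I*sqrt(23) ≈ -20.0 + 9.5917*I)
(6 + W)*(-11) = (6 + (-20 + 2*I*sqrt(23)))*(-11) = (-14 + 2*I*sqrt(23))*(-11) = 154 - 22*I*sqrt(23)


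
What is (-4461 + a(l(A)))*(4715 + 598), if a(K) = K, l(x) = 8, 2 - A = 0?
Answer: -23658789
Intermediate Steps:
A = 2 (A = 2 - 1*0 = 2 + 0 = 2)
(-4461 + a(l(A)))*(4715 + 598) = (-4461 + 8)*(4715 + 598) = -4453*5313 = -23658789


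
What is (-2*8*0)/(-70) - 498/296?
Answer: -249/148 ≈ -1.6824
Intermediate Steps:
(-2*8*0)/(-70) - 498/296 = -16*0*(-1/70) - 498*1/296 = 0*(-1/70) - 249/148 = 0 - 249/148 = -249/148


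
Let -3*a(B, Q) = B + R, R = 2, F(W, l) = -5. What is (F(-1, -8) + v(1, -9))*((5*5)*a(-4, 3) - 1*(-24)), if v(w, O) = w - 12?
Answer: -1952/3 ≈ -650.67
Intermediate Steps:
v(w, O) = -12 + w
a(B, Q) = -2/3 - B/3 (a(B, Q) = -(B + 2)/3 = -(2 + B)/3 = -2/3 - B/3)
(F(-1, -8) + v(1, -9))*((5*5)*a(-4, 3) - 1*(-24)) = (-5 + (-12 + 1))*((5*5)*(-2/3 - 1/3*(-4)) - 1*(-24)) = (-5 - 11)*(25*(-2/3 + 4/3) + 24) = -16*(25*(2/3) + 24) = -16*(50/3 + 24) = -16*122/3 = -1952/3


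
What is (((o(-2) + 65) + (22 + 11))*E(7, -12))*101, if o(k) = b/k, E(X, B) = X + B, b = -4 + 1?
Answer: -100495/2 ≈ -50248.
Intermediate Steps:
b = -3
E(X, B) = B + X
o(k) = -3/k
(((o(-2) + 65) + (22 + 11))*E(7, -12))*101 = (((-3/(-2) + 65) + (22 + 11))*(-12 + 7))*101 = (((-3*(-1/2) + 65) + 33)*(-5))*101 = (((3/2 + 65) + 33)*(-5))*101 = ((133/2 + 33)*(-5))*101 = ((199/2)*(-5))*101 = -995/2*101 = -100495/2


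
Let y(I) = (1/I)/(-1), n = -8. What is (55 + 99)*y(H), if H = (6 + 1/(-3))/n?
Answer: 3696/17 ≈ 217.41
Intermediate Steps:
H = -17/24 (H = (6 + 1/(-3))/(-8) = (6 - 1/3)*(-1/8) = (17/3)*(-1/8) = -17/24 ≈ -0.70833)
y(I) = -1/I
(55 + 99)*y(H) = (55 + 99)*(-1/(-17/24)) = 154*(-1*(-24/17)) = 154*(24/17) = 3696/17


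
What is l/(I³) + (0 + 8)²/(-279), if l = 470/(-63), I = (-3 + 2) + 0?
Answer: 14122/1953 ≈ 7.2309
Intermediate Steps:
I = -1 (I = -1 + 0 = -1)
l = -470/63 (l = 470*(-1/63) = -470/63 ≈ -7.4603)
l/(I³) + (0 + 8)²/(-279) = -470/(63*((-1)³)) + (0 + 8)²/(-279) = -470/63/(-1) + 8²*(-1/279) = -470/63*(-1) + 64*(-1/279) = 470/63 - 64/279 = 14122/1953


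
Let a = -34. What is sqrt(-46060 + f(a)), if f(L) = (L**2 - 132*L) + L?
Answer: 5*I*sqrt(1618) ≈ 201.12*I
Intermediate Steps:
f(L) = L**2 - 131*L
sqrt(-46060 + f(a)) = sqrt(-46060 - 34*(-131 - 34)) = sqrt(-46060 - 34*(-165)) = sqrt(-46060 + 5610) = sqrt(-40450) = 5*I*sqrt(1618)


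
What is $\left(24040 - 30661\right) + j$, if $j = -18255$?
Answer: $-24876$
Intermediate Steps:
$\left(24040 - 30661\right) + j = \left(24040 - 30661\right) - 18255 = -6621 - 18255 = -24876$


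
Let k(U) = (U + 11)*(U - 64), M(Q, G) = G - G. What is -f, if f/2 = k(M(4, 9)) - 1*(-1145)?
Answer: -882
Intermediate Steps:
M(Q, G) = 0
k(U) = (-64 + U)*(11 + U) (k(U) = (11 + U)*(-64 + U) = (-64 + U)*(11 + U))
f = 882 (f = 2*((-704 + 0² - 53*0) - 1*(-1145)) = 2*((-704 + 0 + 0) + 1145) = 2*(-704 + 1145) = 2*441 = 882)
-f = -1*882 = -882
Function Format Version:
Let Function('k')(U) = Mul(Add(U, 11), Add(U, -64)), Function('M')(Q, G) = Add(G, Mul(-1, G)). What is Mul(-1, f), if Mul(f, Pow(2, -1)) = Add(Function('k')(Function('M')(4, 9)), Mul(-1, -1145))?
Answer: -882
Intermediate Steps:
Function('M')(Q, G) = 0
Function('k')(U) = Mul(Add(-64, U), Add(11, U)) (Function('k')(U) = Mul(Add(11, U), Add(-64, U)) = Mul(Add(-64, U), Add(11, U)))
f = 882 (f = Mul(2, Add(Add(-704, Pow(0, 2), Mul(-53, 0)), Mul(-1, -1145))) = Mul(2, Add(Add(-704, 0, 0), 1145)) = Mul(2, Add(-704, 1145)) = Mul(2, 441) = 882)
Mul(-1, f) = Mul(-1, 882) = -882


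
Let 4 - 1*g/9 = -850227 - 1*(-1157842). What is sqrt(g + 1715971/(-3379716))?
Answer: I*sqrt(878420303424181655)/563286 ≈ 1663.9*I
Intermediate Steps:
g = -2768499 (g = 36 - 9*(-850227 - 1*(-1157842)) = 36 - 9*(-850227 + 1157842) = 36 - 9*307615 = 36 - 2768535 = -2768499)
sqrt(g + 1715971/(-3379716)) = sqrt(-2768499 + 1715971/(-3379716)) = sqrt(-2768499 + 1715971*(-1/3379716)) = sqrt(-2768499 - 1715971/3379716) = sqrt(-9356742082255/3379716) = I*sqrt(878420303424181655)/563286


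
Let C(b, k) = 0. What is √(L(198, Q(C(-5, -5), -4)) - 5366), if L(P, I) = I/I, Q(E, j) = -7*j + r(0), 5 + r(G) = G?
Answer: I*√5365 ≈ 73.246*I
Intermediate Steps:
r(G) = -5 + G
Q(E, j) = -5 - 7*j (Q(E, j) = -7*j + (-5 + 0) = -7*j - 5 = -5 - 7*j)
L(P, I) = 1
√(L(198, Q(C(-5, -5), -4)) - 5366) = √(1 - 5366) = √(-5365) = I*√5365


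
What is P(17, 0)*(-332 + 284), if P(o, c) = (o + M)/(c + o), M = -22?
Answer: 240/17 ≈ 14.118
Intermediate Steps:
P(o, c) = (-22 + o)/(c + o) (P(o, c) = (o - 22)/(c + o) = (-22 + o)/(c + o))
P(17, 0)*(-332 + 284) = ((-22 + 17)/(0 + 17))*(-332 + 284) = (-5/17)*(-48) = ((1/17)*(-5))*(-48) = -5/17*(-48) = 240/17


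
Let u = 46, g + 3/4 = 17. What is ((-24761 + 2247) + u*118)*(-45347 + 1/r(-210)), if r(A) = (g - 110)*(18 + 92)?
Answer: 15980226150422/20625 ≈ 7.7480e+8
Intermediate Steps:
g = 65/4 (g = -3/4 + 17 = 65/4 ≈ 16.250)
r(A) = -20625/2 (r(A) = (65/4 - 110)*(18 + 92) = -375/4*110 = -20625/2)
((-24761 + 2247) + u*118)*(-45347 + 1/r(-210)) = ((-24761 + 2247) + 46*118)*(-45347 + 1/(-20625/2)) = (-22514 + 5428)*(-45347 - 2/20625) = -17086*(-935281877/20625) = 15980226150422/20625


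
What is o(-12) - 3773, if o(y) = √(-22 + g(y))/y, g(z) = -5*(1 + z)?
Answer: -3773 - √33/12 ≈ -3773.5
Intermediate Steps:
g(z) = -5 - 5*z
o(y) = √(-27 - 5*y)/y (o(y) = √(-22 + (-5 - 5*y))/y = √(-27 - 5*y)/y)
o(-12) - 3773 = √(-27 - 5*(-12))/(-12) - 3773 = -√(-27 + 60)/12 - 3773 = -√33/12 - 3773 = -3773 - √33/12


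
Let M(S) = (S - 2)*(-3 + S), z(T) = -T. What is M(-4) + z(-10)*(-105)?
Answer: -1008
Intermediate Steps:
M(S) = (-3 + S)*(-2 + S) (M(S) = (-2 + S)*(-3 + S) = (-3 + S)*(-2 + S))
M(-4) + z(-10)*(-105) = (6 + (-4)² - 5*(-4)) - 1*(-10)*(-105) = (6 + 16 + 20) + 10*(-105) = 42 - 1050 = -1008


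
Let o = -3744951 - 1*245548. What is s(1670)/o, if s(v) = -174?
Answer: 174/3990499 ≈ 4.3604e-5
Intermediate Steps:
o = -3990499 (o = -3744951 - 245548 = -3990499)
s(1670)/o = -174/(-3990499) = -174*(-1/3990499) = 174/3990499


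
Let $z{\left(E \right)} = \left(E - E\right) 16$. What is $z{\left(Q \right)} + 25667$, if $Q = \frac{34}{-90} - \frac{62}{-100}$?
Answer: $25667$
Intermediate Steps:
$Q = \frac{109}{450}$ ($Q = 34 \left(- \frac{1}{90}\right) - - \frac{31}{50} = - \frac{17}{45} + \frac{31}{50} = \frac{109}{450} \approx 0.24222$)
$z{\left(E \right)} = 0$ ($z{\left(E \right)} = 0 \cdot 16 = 0$)
$z{\left(Q \right)} + 25667 = 0 + 25667 = 25667$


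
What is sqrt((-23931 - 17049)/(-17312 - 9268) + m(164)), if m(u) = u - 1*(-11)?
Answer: 8*sqrt(541346)/443 ≈ 13.287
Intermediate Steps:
m(u) = 11 + u (m(u) = u + 11 = 11 + u)
sqrt((-23931 - 17049)/(-17312 - 9268) + m(164)) = sqrt((-23931 - 17049)/(-17312 - 9268) + (11 + 164)) = sqrt(-40980/(-26580) + 175) = sqrt(-40980*(-1/26580) + 175) = sqrt(683/443 + 175) = sqrt(78208/443) = 8*sqrt(541346)/443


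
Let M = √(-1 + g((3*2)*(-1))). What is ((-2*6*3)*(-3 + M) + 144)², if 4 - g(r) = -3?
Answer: 71280 - 18144*√6 ≈ 26836.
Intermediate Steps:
g(r) = 7 (g(r) = 4 - 1*(-3) = 4 + 3 = 7)
M = √6 (M = √(-1 + 7) = √6 ≈ 2.4495)
((-2*6*3)*(-3 + M) + 144)² = ((-2*6*3)*(-3 + √6) + 144)² = ((-12*3)*(-3 + √6) + 144)² = (-36*(-3 + √6) + 144)² = ((108 - 36*√6) + 144)² = (252 - 36*√6)²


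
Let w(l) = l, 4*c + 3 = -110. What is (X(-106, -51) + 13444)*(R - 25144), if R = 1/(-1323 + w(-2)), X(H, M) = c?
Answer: -1787825829063/5300 ≈ -3.3733e+8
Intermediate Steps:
c = -113/4 (c = -¾ + (¼)*(-110) = -¾ - 55/2 = -113/4 ≈ -28.250)
X(H, M) = -113/4
R = -1/1325 (R = 1/(-1323 - 2) = 1/(-1325) = -1/1325 ≈ -0.00075472)
(X(-106, -51) + 13444)*(R - 25144) = (-113/4 + 13444)*(-1/1325 - 25144) = (53663/4)*(-33315801/1325) = -1787825829063/5300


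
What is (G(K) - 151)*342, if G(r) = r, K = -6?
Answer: -53694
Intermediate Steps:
(G(K) - 151)*342 = (-6 - 151)*342 = -157*342 = -53694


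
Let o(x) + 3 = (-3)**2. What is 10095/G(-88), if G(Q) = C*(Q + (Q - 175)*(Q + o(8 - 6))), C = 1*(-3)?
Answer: -3365/21478 ≈ -0.15667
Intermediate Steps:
o(x) = 6 (o(x) = -3 + (-3)**2 = -3 + 9 = 6)
C = -3
G(Q) = -3*Q - 3*(-175 + Q)*(6 + Q) (G(Q) = -3*(Q + (Q - 175)*(Q + 6)) = -3*(Q + (-175 + Q)*(6 + Q)) = -3*Q - 3*(-175 + Q)*(6 + Q))
10095/G(-88) = 10095/(3150 - 3*(-88)**2 + 504*(-88)) = 10095/(3150 - 3*7744 - 44352) = 10095/(3150 - 23232 - 44352) = 10095/(-64434) = 10095*(-1/64434) = -3365/21478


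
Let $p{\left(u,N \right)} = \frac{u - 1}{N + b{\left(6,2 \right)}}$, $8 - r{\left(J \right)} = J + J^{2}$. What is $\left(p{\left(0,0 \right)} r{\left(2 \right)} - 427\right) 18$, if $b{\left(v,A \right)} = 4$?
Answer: $-7695$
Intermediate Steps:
$r{\left(J \right)} = 8 - J - J^{2}$ ($r{\left(J \right)} = 8 - \left(J + J^{2}\right) = 8 - J - J^{2}$)
$p{\left(u,N \right)} = \frac{-1 + u}{4 + N}$ ($p{\left(u,N \right)} = \frac{u - 1}{N + 4} = \frac{-1 + u}{4 + N}$)
$\left(p{\left(0,0 \right)} r{\left(2 \right)} - 427\right) 18 = \left(\frac{-1 + 0}{4 + 0} \left(8 - 2 - 2^{2}\right) - 427\right) 18 = \left(\frac{1}{4} \left(-1\right) \left(8 - 2 - 4\right) - 427\right) 18 = \left(\left(- \frac{1}{4}\right) 2 - 427\right) 18 = \left(- \frac{1}{2} - 427\right) 18 = \left(- \frac{855}{2}\right) 18 = -7695$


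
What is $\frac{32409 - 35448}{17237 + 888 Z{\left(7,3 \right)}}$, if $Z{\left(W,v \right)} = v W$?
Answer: $- \frac{3039}{35885} \approx -0.084687$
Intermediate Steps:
$Z{\left(W,v \right)} = W v$
$\frac{32409 - 35448}{17237 + 888 Z{\left(7,3 \right)}} = \frac{32409 - 35448}{17237 + 888 \cdot 7 \cdot 3} = - \frac{3039}{17237 + 888 \cdot 21} = - \frac{3039}{17237 + 18648} = - \frac{3039}{35885}$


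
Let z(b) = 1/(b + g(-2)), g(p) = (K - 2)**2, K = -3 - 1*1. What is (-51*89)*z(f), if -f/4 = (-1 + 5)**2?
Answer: 4539/28 ≈ 162.11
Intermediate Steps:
K = -4 (K = -3 - 1 = -4)
f = -64 (f = -4*(-1 + 5)**2 = -4*4**2 = -4*16 = -64)
g(p) = 36 (g(p) = (-4 - 2)**2 = (-6)**2 = 36)
z(b) = 1/(36 + b) (z(b) = 1/(b + 36) = 1/(36 + b))
(-51*89)*z(f) = (-51*89)/(36 - 64) = -4539/(-28) = -4539*(-1/28) = 4539/28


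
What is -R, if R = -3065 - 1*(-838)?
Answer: 2227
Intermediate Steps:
R = -2227 (R = -3065 + 838 = -2227)
-R = -1*(-2227) = 2227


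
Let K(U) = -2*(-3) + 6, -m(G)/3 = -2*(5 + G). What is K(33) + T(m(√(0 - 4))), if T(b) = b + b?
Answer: 72 + 24*I ≈ 72.0 + 24.0*I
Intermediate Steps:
m(G) = 30 + 6*G (m(G) = -(-6)*(5 + G) = -3*(-10 - 2*G) = 30 + 6*G)
K(U) = 12 (K(U) = 6 + 6 = 12)
T(b) = 2*b
K(33) + T(m(√(0 - 4))) = 12 + 2*(30 + 6*√(0 - 4)) = 12 + 2*(30 + 6*√(-4)) = 12 + 2*(30 + 6*(2*I)) = 12 + 2*(30 + 12*I) = 12 + (60 + 24*I) = 72 + 24*I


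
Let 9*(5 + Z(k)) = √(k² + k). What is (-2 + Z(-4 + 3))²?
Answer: 49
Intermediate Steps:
Z(k) = -5 + √(k + k²)/9 (Z(k) = -5 + √(k² + k)/9 = -5 + √(k + k²)/9)
(-2 + Z(-4 + 3))² = (-2 + (-5 + √((-4 + 3)*(1 + (-4 + 3)))/9))² = (-2 + (-5 + √(-(1 - 1))/9))² = (-2 + (-5 + √(-1*0)/9))² = (-2 + (-5 + √0/9))² = (-2 + (-5 + (⅑)*0))² = (-2 + (-5 + 0))² = (-2 - 5)² = (-7)² = 49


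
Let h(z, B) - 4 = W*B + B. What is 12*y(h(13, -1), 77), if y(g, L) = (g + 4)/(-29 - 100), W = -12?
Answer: -76/43 ≈ -1.7674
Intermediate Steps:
h(z, B) = 4 - 11*B (h(z, B) = 4 + (-12*B + B) = 4 - 11*B)
y(g, L) = -4/129 - g/129 (y(g, L) = (4 + g)/(-129) = (4 + g)*(-1/129) = -4/129 - g/129)
12*y(h(13, -1), 77) = 12*(-4/129 - (4 - 11*(-1))/129) = 12*(-4/129 - (4 + 11)/129) = 12*(-4/129 - 1/129*15) = 12*(-4/129 - 5/43) = 12*(-19/129) = -76/43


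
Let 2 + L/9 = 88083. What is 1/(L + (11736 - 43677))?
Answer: 1/760788 ≈ 1.3144e-6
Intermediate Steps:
L = 792729 (L = -18 + 9*88083 = -18 + 792747 = 792729)
1/(L + (11736 - 43677)) = 1/(792729 + (11736 - 43677)) = 1/(792729 - 31941) = 1/760788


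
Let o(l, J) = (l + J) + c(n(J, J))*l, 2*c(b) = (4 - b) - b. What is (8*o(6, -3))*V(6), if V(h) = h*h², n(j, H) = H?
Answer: 57024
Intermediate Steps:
c(b) = 2 - b (c(b) = ((4 - b) - b)/2 = (4 - 2*b)/2 = 2 - b)
V(h) = h³
o(l, J) = J + l + l*(2 - J) (o(l, J) = (l + J) + (2 - J)*l = (J + l) + l*(2 - J) = J + l + l*(2 - J))
(8*o(6, -3))*V(6) = (8*(-3 + 6 - 1*6*(-2 - 3)))*6³ = (8*(-3 + 6 - 1*6*(-5)))*216 = (8*(-3 + 6 + 30))*216 = (8*33)*216 = 264*216 = 57024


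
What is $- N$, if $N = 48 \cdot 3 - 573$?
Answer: $429$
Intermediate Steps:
$N = -429$ ($N = 144 - 573 = -429$)
$- N = \left(-1\right) \left(-429\right) = 429$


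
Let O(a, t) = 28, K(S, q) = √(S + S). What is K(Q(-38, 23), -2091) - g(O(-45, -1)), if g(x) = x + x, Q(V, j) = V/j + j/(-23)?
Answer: -56 + I*√2806/23 ≈ -56.0 + 2.3031*I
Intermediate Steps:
Q(V, j) = -j/23 + V/j (Q(V, j) = V/j + j*(-1/23) = V/j - j/23 = -j/23 + V/j)
K(S, q) = √2*√S (K(S, q) = √(2*S) = √2*√S)
g(x) = 2*x
K(Q(-38, 23), -2091) - g(O(-45, -1)) = √2*√(-1/23*23 - 38/23) - 2*28 = √2*√(-1 - 38*1/23) - 1*56 = √2*√(-1 - 38/23) - 56 = √2*√(-61/23) - 56 = √2*(I*√1403/23) - 56 = I*√2806/23 - 56 = -56 + I*√2806/23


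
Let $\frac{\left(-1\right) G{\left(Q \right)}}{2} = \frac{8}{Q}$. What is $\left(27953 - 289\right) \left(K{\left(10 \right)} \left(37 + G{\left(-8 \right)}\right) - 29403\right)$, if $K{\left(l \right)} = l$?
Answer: $-802615632$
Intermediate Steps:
$G{\left(Q \right)} = - \frac{16}{Q}$ ($G{\left(Q \right)} = - 2 \frac{8}{Q} = - \frac{16}{Q}$)
$\left(27953 - 289\right) \left(K{\left(10 \right)} \left(37 + G{\left(-8 \right)}\right) - 29403\right) = \left(27953 - 289\right) \left(10 \left(37 - \frac{16}{-8}\right) - 29403\right) = 27664 \left(10 \left(37 - -2\right) - 29403\right) = 27664 \left(10 \left(37 + 2\right) - 29403\right) = 27664 \left(10 \cdot 39 - 29403\right) = 27664 \left(390 - 29403\right) = 27664 \left(-29013\right) = -802615632$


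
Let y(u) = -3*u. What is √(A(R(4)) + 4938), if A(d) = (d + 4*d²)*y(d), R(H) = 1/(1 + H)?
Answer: √3086115/25 ≈ 70.269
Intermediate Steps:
A(d) = -3*d*(d + 4*d²) (A(d) = (d + 4*d²)*(-3*d) = -3*d*(d + 4*d²))
√(A(R(4)) + 4938) = √((1/(1 + 4))²*(-3 - 12/(1 + 4)) + 4938) = √((1/5)²*(-3 - 12/5) + 4938) = √((⅕)²*(-3 - 12*⅕) + 4938) = √((-3 - 12/5)/25 + 4938) = √((1/25)*(-27/5) + 4938) = √(-27/125 + 4938) = √(617223/125) = √3086115/25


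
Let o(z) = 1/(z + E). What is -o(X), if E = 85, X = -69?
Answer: -1/16 ≈ -0.062500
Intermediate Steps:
o(z) = 1/(85 + z) (o(z) = 1/(z + 85) = 1/(85 + z))
-o(X) = -1/(85 - 69) = -1/16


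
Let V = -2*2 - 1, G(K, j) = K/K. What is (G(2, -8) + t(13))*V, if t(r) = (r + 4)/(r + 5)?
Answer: -175/18 ≈ -9.7222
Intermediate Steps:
G(K, j) = 1
V = -5 (V = -4 - 1 = -5)
t(r) = (4 + r)/(5 + r)
(G(2, -8) + t(13))*V = (1 + (4 + 13)/(5 + 13))*(-5) = (1 + 17/18)*(-5) = (35/18)*(-5) = -175/18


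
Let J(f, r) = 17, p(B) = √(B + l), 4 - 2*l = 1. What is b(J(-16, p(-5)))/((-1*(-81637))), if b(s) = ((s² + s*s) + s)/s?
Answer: 35/81637 ≈ 0.00042873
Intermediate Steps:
l = 3/2 (l = 2 - ½*1 = 2 - ½ = 3/2 ≈ 1.5000)
p(B) = √(3/2 + B) (p(B) = √(B + 3/2) = √(3/2 + B))
b(s) = (s + 2*s²)/s (b(s) = ((s² + s²) + s)/s = (2*s² + s)/s = (s + 2*s²)/s)
b(J(-16, p(-5)))/((-1*(-81637))) = (1 + 2*17)/((-1*(-81637))) = (1 + 34)/81637 = 35*(1/81637) = 35/81637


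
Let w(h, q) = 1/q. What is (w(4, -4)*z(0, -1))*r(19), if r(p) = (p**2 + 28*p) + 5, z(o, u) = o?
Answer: 0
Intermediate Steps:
r(p) = 5 + p**2 + 28*p
(w(4, -4)*z(0, -1))*r(19) = (0/(-4))*(5 + 19**2 + 28*19) = (-1/4*0)*(5 + 361 + 532) = 0*898 = 0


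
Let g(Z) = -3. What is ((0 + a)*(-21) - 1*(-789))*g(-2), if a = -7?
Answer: -2808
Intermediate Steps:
((0 + a)*(-21) - 1*(-789))*g(-2) = ((0 - 7)*(-21) - 1*(-789))*(-3) = (-7*(-21) + 789)*(-3) = (147 + 789)*(-3) = 936*(-3) = -2808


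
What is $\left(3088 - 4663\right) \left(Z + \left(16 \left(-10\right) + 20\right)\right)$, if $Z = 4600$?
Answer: $-7024500$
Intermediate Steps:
$\left(3088 - 4663\right) \left(Z + \left(16 \left(-10\right) + 20\right)\right) = \left(3088 - 4663\right) \left(4600 + \left(16 \left(-10\right) + 20\right)\right) = - 1575 \left(4600 + \left(-160 + 20\right)\right) = - 1575 \left(4600 - 140\right) = \left(-1575\right) 4460 = -7024500$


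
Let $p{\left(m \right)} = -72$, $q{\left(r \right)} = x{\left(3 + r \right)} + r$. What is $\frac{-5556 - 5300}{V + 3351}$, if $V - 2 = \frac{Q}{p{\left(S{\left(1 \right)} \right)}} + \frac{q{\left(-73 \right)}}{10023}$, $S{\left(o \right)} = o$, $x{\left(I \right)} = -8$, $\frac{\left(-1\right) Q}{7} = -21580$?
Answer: $- \frac{652858128}{75469363} \approx -8.6506$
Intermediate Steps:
$Q = 151060$ ($Q = \left(-7\right) \left(-21580\right) = 151060$)
$q{\left(r \right)} = -8 + r$
$V = - \frac{126053075}{60138}$ ($V = 2 + \left(\frac{151060}{-72} + \frac{-8 - 73}{10023}\right) = 2 + \left(151060 \left(- \frac{1}{72}\right) - \frac{27}{3341}\right) = 2 - \frac{126173351}{60138} = - \frac{126053075}{60138} \approx -2096.1$)
$\frac{-5556 - 5300}{V + 3351} = \frac{-5556 - 5300}{- \frac{126053075}{60138} + 3351} = - \frac{10856}{\frac{75469363}{60138}} = \left(-10856\right) \frac{60138}{75469363} = - \frac{652858128}{75469363}$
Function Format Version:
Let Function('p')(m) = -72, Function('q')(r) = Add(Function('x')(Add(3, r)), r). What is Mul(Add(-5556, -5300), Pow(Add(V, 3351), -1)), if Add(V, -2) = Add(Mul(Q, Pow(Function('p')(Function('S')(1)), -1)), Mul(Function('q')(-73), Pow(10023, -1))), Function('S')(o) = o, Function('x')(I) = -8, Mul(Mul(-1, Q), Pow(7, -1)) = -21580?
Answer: Rational(-652858128, 75469363) ≈ -8.6506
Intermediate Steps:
Q = 151060 (Q = Mul(-7, -21580) = 151060)
Function('q')(r) = Add(-8, r)
V = Rational(-126053075, 60138) (V = Add(2, Add(Mul(151060, Pow(-72, -1)), Mul(Add(-8, -73), Pow(10023, -1)))) = Add(2, Add(Mul(151060, Rational(-1, 72)), Mul(-81, Rational(1, 10023)))) = Add(2, Add(Rational(-37765, 18), Rational(-27, 3341))) = Add(2, Rational(-126173351, 60138)) = Rational(-126053075, 60138) ≈ -2096.1)
Mul(Add(-5556, -5300), Pow(Add(V, 3351), -1)) = Mul(Add(-5556, -5300), Pow(Add(Rational(-126053075, 60138), 3351), -1)) = Mul(-10856, Pow(Rational(75469363, 60138), -1)) = Mul(-10856, Rational(60138, 75469363)) = Rational(-652858128, 75469363)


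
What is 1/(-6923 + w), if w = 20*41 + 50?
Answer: -1/6053 ≈ -0.00016521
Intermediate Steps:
w = 870 (w = 820 + 50 = 870)
1/(-6923 + w) = 1/(-6923 + 870) = 1/(-6053) = -1/6053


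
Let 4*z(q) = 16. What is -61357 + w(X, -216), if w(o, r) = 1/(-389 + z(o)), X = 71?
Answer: -23622446/385 ≈ -61357.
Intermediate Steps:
z(q) = 4 (z(q) = (¼)*16 = 4)
w(o, r) = -1/385 (w(o, r) = 1/(-389 + 4) = 1/(-385) = -1/385)
-61357 + w(X, -216) = -61357 - 1/385 = -23622446/385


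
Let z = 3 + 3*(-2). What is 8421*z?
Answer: -25263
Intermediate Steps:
z = -3 (z = 3 - 6 = -3)
8421*z = 8421*(-3) = -25263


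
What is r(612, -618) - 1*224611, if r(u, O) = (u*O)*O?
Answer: 233512877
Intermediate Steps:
r(u, O) = u*O² (r(u, O) = (O*u)*O = u*O²)
r(612, -618) - 1*224611 = 612*(-618)² - 1*224611 = 612*381924 - 224611 = 233737488 - 224611 = 233512877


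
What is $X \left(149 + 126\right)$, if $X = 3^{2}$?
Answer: $2475$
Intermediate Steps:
$X = 9$
$X \left(149 + 126\right) = 9 \left(149 + 126\right) = 9 \cdot 275 = 2475$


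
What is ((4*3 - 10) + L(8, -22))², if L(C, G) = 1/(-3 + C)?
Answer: 121/25 ≈ 4.8400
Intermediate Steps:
((4*3 - 10) + L(8, -22))² = ((4*3 - 10) + 1/(-3 + 8))² = ((12 - 10) + 1/5)² = (2 + ⅕)² = (11/5)² = 121/25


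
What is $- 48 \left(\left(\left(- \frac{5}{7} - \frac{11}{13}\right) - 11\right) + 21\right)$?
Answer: $- \frac{36864}{91} \approx -405.1$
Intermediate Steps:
$- 48 \left(\left(\left(- \frac{5}{7} - \frac{11}{13}\right) - 11\right) + 21\right) = - 48 \left(\left(- \frac{142}{91} - 11\right) + 21\right) = - 48 \left(- \frac{1143}{91} + 21\right) = \left(-48\right) \frac{768}{91} = - \frac{36864}{91}$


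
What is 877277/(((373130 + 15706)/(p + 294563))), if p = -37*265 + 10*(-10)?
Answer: 41620652711/64806 ≈ 6.4223e+5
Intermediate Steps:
p = -9905 (p = -9805 - 100 = -9905)
877277/(((373130 + 15706)/(p + 294563))) = 877277/(((373130 + 15706)/(-9905 + 294563))) = 877277/((388836/284658)) = 877277/((388836*(1/284658))) = 877277/(64806/47443) = 877277*(47443/64806) = 41620652711/64806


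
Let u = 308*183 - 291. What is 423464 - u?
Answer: 367391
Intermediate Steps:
u = 56073 (u = 56364 - 291 = 56073)
423464 - u = 423464 - 1*56073 = 423464 - 56073 = 367391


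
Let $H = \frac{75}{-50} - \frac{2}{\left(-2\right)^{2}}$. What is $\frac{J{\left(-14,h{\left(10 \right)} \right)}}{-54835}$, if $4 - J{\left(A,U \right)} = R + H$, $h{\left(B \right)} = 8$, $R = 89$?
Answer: $\frac{83}{54835} \approx 0.0015136$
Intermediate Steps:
$H = -2$ ($H = 75 \left(- \frac{1}{50}\right) - \frac{2}{4} = - \frac{3}{2} - \frac{1}{2} = -2$)
$J{\left(A,U \right)} = -83$ ($J{\left(A,U \right)} = 4 - \left(89 - 2\right) = 4 - 87 = -83$)
$\frac{J{\left(-14,h{\left(10 \right)} \right)}}{-54835} = - \frac{83}{-54835} = \left(-83\right) \left(- \frac{1}{54835}\right) = \frac{83}{54835}$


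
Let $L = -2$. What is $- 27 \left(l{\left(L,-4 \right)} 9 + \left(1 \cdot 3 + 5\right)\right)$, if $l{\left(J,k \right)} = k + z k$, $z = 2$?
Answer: $2700$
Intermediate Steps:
$l{\left(J,k \right)} = 3 k$ ($l{\left(J,k \right)} = k + 2 k = 3 k$)
$- 27 \left(l{\left(L,-4 \right)} 9 + \left(1 \cdot 3 + 5\right)\right) = - 27 \left(3 \left(-4\right) 9 + \left(1 \cdot 3 + 5\right)\right) = - 27 \left(\left(-12\right) 9 + \left(3 + 5\right)\right) = - 27 \left(-108 + 8\right) = \left(-27\right) \left(-100\right) = 2700$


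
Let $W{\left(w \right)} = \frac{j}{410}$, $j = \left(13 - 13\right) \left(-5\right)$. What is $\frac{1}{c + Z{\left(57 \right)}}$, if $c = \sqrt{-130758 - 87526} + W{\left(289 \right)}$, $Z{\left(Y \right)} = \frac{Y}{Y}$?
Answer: $\frac{1}{218285} - \frac{22 i \sqrt{451}}{218285} \approx 4.5812 \cdot 10^{-6} - 0.0021404 i$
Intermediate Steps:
$Z{\left(Y \right)} = 1$
$j = 0$ ($j = 0 \left(-5\right) = 0$)
$W{\left(w \right)} = 0$ ($W{\left(w \right)} = \frac{0}{410} = 0 \cdot \frac{1}{410} = 0$)
$c = 22 i \sqrt{451}$ ($c = \sqrt{-130758 - 87526} + 0 = \sqrt{-218284} + 0 = 22 i \sqrt{451} + 0 = 22 i \sqrt{451} \approx 467.21 i$)
$\frac{1}{c + Z{\left(57 \right)}} = \frac{1}{22 i \sqrt{451} + 1} = \frac{1}{1 + 22 i \sqrt{451}}$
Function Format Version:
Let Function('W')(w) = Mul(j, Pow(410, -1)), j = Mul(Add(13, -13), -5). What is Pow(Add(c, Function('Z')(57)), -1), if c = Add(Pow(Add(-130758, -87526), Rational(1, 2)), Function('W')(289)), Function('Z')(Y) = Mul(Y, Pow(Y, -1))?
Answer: Add(Rational(1, 218285), Mul(Rational(-22, 218285), I, Pow(451, Rational(1, 2)))) ≈ Add(4.5812e-6, Mul(-0.0021404, I))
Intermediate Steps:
Function('Z')(Y) = 1
j = 0 (j = Mul(0, -5) = 0)
Function('W')(w) = 0 (Function('W')(w) = Mul(0, Pow(410, -1)) = Mul(0, Rational(1, 410)) = 0)
c = Mul(22, I, Pow(451, Rational(1, 2))) (c = Add(Pow(Add(-130758, -87526), Rational(1, 2)), 0) = Add(Pow(-218284, Rational(1, 2)), 0) = Add(Mul(22, I, Pow(451, Rational(1, 2))), 0) = Mul(22, I, Pow(451, Rational(1, 2))) ≈ Mul(467.21, I))
Pow(Add(c, Function('Z')(57)), -1) = Pow(Add(Mul(22, I, Pow(451, Rational(1, 2))), 1), -1) = Pow(Add(1, Mul(22, I, Pow(451, Rational(1, 2)))), -1)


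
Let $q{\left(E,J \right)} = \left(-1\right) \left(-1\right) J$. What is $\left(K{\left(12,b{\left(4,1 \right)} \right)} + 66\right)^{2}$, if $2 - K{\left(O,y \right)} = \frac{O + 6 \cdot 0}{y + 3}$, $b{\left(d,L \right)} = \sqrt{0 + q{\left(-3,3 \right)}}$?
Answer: $3856 + 248 \sqrt{3} \approx 4285.5$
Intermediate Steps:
$q{\left(E,J \right)} = J$ ($q{\left(E,J \right)} = 1 J = J$)
$b{\left(d,L \right)} = \sqrt{3}$ ($b{\left(d,L \right)} = \sqrt{0 + 3} = \sqrt{3}$)
$K{\left(O,y \right)} = 2 - \frac{O}{3 + y}$ ($K{\left(O,y \right)} = 2 - \frac{O + 6 \cdot 0}{y + 3} = 2 - \frac{O + 0}{3 + y} = 2 - \frac{O}{3 + y}$)
$\left(K{\left(12,b{\left(4,1 \right)} \right)} + 66\right)^{2} = \left(\frac{6 - 12 + 2 \sqrt{3}}{3 + \sqrt{3}} + 66\right)^{2} = \left(\frac{-6 + 2 \sqrt{3}}{3 + \sqrt{3}} + 66\right)^{2} = \left(66 + \frac{-6 + 2 \sqrt{3}}{3 + \sqrt{3}}\right)^{2}$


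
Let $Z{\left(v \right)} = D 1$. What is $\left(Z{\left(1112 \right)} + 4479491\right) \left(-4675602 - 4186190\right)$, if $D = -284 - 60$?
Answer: $-39693269051424$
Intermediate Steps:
$D = -344$ ($D = -284 - 60 = -344$)
$Z{\left(v \right)} = -344$ ($Z{\left(v \right)} = \left(-344\right) 1 = -344$)
$\left(Z{\left(1112 \right)} + 4479491\right) \left(-4675602 - 4186190\right) = \left(-344 + 4479491\right) \left(-4675602 - 4186190\right) = 4479147 \left(-8861792\right) = -39693269051424$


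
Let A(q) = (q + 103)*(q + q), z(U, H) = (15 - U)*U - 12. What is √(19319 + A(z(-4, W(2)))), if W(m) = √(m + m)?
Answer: √16679 ≈ 129.15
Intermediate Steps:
W(m) = √2*√m (W(m) = √(2*m) = √2*√m)
z(U, H) = -12 + U*(15 - U) (z(U, H) = U*(15 - U) - 12 = -12 + U*(15 - U))
A(q) = 2*q*(103 + q) (A(q) = (103 + q)*(2*q) = 2*q*(103 + q))
√(19319 + A(z(-4, W(2)))) = √(19319 + 2*(-12 - 1*(-4)² + 15*(-4))*(103 + (-12 - 1*(-4)² + 15*(-4)))) = √(19319 + 2*(-12 - 1*16 - 60)*(103 + (-12 - 1*16 - 60))) = √(19319 + 2*(-12 - 16 - 60)*(103 + (-12 - 16 - 60))) = √(19319 + 2*(-88)*(103 - 88)) = √(19319 + 2*(-88)*15) = √(19319 - 2640) = √16679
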